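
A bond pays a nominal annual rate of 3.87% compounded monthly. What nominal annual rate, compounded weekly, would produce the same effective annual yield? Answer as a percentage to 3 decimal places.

3.865%

EAR = (1 + 0.0387/12)^12 − 1 = 0.039394.
Solve (1 + r/52)^52 = 1.039394: r/52 = 1.039394^(1/52) − 1 = 0.000743, so r = 0.038652 = 3.865%.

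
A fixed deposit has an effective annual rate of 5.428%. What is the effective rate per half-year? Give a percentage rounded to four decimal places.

2.6781%

The per-half-year rate i satisfies (1 + i)^2 = 1 + 0.05428.
i = 1.05428^(1/2) − 1 = 0.0267814 = 2.6781%.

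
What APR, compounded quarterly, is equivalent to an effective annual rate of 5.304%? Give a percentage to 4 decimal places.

(1 + r/4)^4 − 1 = 0.05304, so 1 + r/4 = 1.05304^(1/4).
r/4 = 0.013004, so r = 0.052017 = 5.2017%.

5.2017%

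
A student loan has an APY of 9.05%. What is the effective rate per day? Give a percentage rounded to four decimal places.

0.0237%

The per-day rate i satisfies (1 + i)^365 = 1 + 0.0905.
i = 1.0905^(1/365) − 1 = 0.0002374 = 0.0237%.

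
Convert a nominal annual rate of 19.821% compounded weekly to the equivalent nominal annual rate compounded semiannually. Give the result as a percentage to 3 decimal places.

20.795%

EAR = (1 + 0.19821/52)^52 − 1 = 0.218759.
Solve (1 + r/2)^2 = 1.218759: r/2 = 1.218759^(1/2) − 1 = 0.103974, so r = 0.207948 = 20.795%.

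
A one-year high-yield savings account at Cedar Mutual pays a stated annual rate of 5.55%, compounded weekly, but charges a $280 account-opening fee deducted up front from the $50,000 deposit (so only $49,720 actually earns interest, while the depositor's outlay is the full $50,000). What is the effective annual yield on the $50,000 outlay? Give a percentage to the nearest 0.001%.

Value after one year: 49,720 × (1 + 0.0555/52)^52 = 49,720 × 1.057038 = $52,555.92.
Effective yield on the $50,000 outlay: 52,555.92 / 50,000 − 1 = 0.051118 = 5.112%.

5.112%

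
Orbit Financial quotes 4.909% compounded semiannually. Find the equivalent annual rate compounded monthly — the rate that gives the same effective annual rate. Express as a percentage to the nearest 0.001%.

4.860%

EAR = (1 + 0.04909/2)^2 − 1 = 0.049692.
Solve (1 + r/12)^12 = 1.049692: r/12 = 1.049692^(1/12) − 1 = 0.004050, so r = 0.048595 = 4.860%.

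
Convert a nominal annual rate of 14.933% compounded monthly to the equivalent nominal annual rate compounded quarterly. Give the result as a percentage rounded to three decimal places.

EAR = (1 + 0.14933/12)^12 − 1 = 0.159987.
Solve (1 + r/4)^4 = 1.159987: r/4 = 1.159987^(1/4) − 1 = 0.037799, so r = 0.151196 = 15.120%.

15.120%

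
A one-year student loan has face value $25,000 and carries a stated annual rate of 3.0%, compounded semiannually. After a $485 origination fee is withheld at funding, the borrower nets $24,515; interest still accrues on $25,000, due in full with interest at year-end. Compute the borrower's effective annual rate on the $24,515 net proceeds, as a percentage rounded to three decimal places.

Amount owed after one year: 25,000 × (1 + 0.030/2)^2 = 25,000 × 1.030225 = $25,755.62.
Effective rate on net proceeds: 25,755.62 / 24,515 − 1 = 0.050607 = 5.061%.

5.061%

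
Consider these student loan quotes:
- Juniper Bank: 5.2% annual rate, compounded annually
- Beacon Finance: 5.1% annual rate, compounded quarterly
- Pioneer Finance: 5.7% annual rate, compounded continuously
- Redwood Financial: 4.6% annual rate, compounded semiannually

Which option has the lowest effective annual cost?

Juniper Bank: compounded annually, EAR = 5.200%
Beacon Finance: (1 + 0.051/4)^4 − 1 = 5.198%
Pioneer Finance: e^0.057 − 1 = 5.866%
Redwood Financial: (1 + 0.046/2)^2 − 1 = 4.653%
The lowest effective annual rate is Redwood Financial at 4.653%.

Redwood Financial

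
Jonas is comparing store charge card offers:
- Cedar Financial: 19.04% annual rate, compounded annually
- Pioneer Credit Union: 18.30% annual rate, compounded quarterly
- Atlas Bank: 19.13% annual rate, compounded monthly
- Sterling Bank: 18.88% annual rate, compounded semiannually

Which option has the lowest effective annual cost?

Cedar Financial: compounded annually, EAR = 19.040%
Pioneer Credit Union: (1 + 0.1830/4)^4 − 1 = 19.595%
Atlas Bank: (1 + 0.1913/12)^12 − 1 = 20.900%
Sterling Bank: (1 + 0.1888/2)^2 − 1 = 19.771%
The lowest effective annual rate is Cedar Financial at 19.040%.

Cedar Financial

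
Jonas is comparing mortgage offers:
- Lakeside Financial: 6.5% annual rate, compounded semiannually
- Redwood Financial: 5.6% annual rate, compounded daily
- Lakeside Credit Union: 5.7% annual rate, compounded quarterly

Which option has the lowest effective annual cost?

Redwood Financial

Lakeside Financial: (1 + 0.065/2)^2 − 1 = 6.606%
Redwood Financial: (1 + 0.056/365)^365 − 1 = 5.759%
Lakeside Credit Union: (1 + 0.057/4)^4 − 1 = 5.823%
The lowest effective annual rate is Redwood Financial at 5.759%.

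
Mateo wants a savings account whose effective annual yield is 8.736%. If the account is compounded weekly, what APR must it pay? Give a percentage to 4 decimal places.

(1 + r/52)^52 − 1 = 0.08736, so 1 + r/52 = 1.08736^(1/52).
r/52 = 0.001612, so r = 0.083820 = 8.3820%.

8.3820%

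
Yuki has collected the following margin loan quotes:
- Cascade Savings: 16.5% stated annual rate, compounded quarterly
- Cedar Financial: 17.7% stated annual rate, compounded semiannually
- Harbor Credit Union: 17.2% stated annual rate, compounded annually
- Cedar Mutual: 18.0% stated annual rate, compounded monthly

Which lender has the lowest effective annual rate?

Cascade Savings: (1 + 0.165/4)^4 − 1 = 17.549%
Cedar Financial: (1 + 0.177/2)^2 − 1 = 18.483%
Harbor Credit Union: compounded annually, EAR = 17.200%
Cedar Mutual: (1 + 0.180/12)^12 − 1 = 19.562%
The lowest effective annual rate is Harbor Credit Union at 17.200%.

Harbor Credit Union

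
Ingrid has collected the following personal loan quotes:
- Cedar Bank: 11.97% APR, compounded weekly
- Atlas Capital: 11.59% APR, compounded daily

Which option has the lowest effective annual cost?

Atlas Capital

Cedar Bank: (1 + 0.1197/52)^52 − 1 = 12.700%
Atlas Capital: (1 + 0.1159/365)^365 − 1 = 12.286%
The lowest effective annual rate is Atlas Capital at 12.286%.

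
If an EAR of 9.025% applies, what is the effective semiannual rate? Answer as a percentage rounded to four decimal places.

4.4150%

The per-half-year rate i satisfies (1 + i)^2 = 1 + 0.09025.
i = 1.09025^(1/2) − 1 = 0.0441504 = 4.4150%.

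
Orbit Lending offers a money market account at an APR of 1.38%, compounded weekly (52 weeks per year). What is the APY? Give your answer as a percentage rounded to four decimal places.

EAR = (1 + 0.0138/52)^52 − 1.
= (1 + 0.000265)^52 − 1 = 1.013894 − 1 = 1.3894%.

1.3894%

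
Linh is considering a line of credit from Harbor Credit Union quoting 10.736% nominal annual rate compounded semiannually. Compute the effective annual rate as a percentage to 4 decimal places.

EAR = (1 + 0.10736/2)^2 − 1.
= (1 + 0.053680)^2 − 1 = 1.110242 − 1 = 11.0242%.

11.0242%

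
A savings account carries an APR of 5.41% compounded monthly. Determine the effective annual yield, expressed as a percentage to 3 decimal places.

EAR = (1 + 0.0541/12)^12 − 1.
= 1.055462 − 1 = 5.546%.

5.546%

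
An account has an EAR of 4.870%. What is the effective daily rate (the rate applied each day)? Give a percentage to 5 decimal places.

The per-day rate i satisfies (1 + i)^365 = 1 + 0.04870.
i = 1.04870^(1/365) − 1 = 0.0001303 = 0.01303%.

0.01303%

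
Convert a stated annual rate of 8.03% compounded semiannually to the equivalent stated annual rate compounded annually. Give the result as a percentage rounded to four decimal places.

8.1912%

EAR = (1 + 0.0803/2)^2 − 1 = 0.081912.
Compounded annually, the equivalent nominal rate is the EAR itself: 8.1912%.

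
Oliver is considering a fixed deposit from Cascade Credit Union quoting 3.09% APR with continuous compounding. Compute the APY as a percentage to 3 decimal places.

3.138%

With continuous compounding, EAR = e^0.0309 − 1.
e^0.0309 = 1.031382, so EAR = 0.031382 = 3.138%.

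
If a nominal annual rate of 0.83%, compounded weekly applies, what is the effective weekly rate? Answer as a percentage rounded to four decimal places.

With a nominal annual rate compounded weekly, the periodic rate is the nominal rate divided by 52.
i = 0.0083 / 52 = 0.0001596 = 0.0160%.

0.0160%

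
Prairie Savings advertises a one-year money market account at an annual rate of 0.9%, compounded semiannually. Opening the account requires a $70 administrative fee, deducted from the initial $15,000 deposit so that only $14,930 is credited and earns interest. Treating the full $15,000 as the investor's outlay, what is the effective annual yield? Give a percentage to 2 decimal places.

Value after one year: 14,930 × (1 + 0.009/2)^2 = 14,930 × 1.009020 = $15,064.67.
Effective yield on the $15,000 outlay: 15,064.67 / 15,000 − 1 = 0.004311 = 0.43%.

0.43%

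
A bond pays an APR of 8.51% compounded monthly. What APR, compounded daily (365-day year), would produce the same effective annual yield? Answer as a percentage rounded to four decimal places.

EAR = (1 + 0.0851/12)^12 − 1 = 0.088499.
Solve (1 + r/365)^365 = 1.088499: r/365 = 1.088499^(1/365) − 1 = 0.000232, so r = 0.084810 = 8.4810%.

8.4810%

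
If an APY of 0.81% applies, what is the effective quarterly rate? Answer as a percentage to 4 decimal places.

The per-quarter rate i satisfies (1 + i)^4 = 1 + 0.0081.
i = 1.0081^(1/4) − 1 = 0.0020189 = 0.2019%.

0.2019%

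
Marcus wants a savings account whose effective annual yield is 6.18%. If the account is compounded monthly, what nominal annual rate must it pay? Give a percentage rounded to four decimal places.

6.0116%

(1 + r/12)^12 − 1 = 0.0618, so 1 + r/12 = 1.0618^(1/12).
r/12 = 0.005010, so r = 0.060116 = 6.0116%.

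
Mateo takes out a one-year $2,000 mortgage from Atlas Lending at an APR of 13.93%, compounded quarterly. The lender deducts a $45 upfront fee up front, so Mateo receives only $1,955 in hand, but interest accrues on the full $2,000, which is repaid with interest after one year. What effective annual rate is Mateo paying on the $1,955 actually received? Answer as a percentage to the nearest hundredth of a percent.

17.31%

Amount owed after one year: 2,000 × (1 + 0.1393/4)^4 = 2,000 × 1.146747 = $2,293.49.
Effective rate on net proceeds: 2,293.49 / 1,955 − 1 = 0.173143 = 17.31%.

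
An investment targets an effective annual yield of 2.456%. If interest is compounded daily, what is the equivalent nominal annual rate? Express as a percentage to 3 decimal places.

2.426%

(1 + r/365)^365 − 1 = 0.02456, so 1 + r/365 = 1.02456^(1/365).
r/365 = 0.000066, so r = 0.024264 = 2.426%.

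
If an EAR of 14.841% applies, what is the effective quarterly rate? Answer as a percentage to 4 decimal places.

3.5200%

The per-quarter rate i satisfies (1 + i)^4 = 1 + 0.14841.
i = 1.14841^(1/4) − 1 = 0.0351999 = 3.5200%.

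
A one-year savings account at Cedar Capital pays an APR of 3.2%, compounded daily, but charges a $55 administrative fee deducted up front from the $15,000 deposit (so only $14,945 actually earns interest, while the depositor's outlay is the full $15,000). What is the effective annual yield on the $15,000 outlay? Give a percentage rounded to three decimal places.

2.873%

Value after one year: 14,945 × (1 + 0.032/365)^365 = 14,945 × 1.032516 = $15,430.95.
Effective yield on the $15,000 outlay: 15,430.95 / 15,000 − 1 = 0.028730 = 2.873%.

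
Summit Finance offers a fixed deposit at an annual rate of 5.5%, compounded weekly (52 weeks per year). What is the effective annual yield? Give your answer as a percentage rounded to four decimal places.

EAR = (1 + 0.055/52)^52 − 1.
= (1 + 0.001058)^52 − 1 = 1.056510 − 1 = 5.6510%.

5.6510%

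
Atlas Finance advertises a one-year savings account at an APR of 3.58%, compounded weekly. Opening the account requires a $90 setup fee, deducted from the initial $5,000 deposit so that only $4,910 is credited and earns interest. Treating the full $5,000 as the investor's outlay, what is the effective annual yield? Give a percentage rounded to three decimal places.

1.778%

Value after one year: 4,910 × (1 + 0.0358/52)^52 = 4,910 × 1.036436 = $5,088.90.
Effective yield on the $5,000 outlay: 5,088.90 / 5,000 − 1 = 0.017780 = 1.778%.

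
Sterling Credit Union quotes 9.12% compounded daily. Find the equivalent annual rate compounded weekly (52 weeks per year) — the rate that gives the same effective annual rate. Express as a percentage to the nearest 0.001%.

EAR = (1 + 0.0912/365)^365 − 1 = 0.095476.
Solve (1 + r/52)^52 = 1.095476: r/52 = 1.095476^(1/52) − 1 = 0.001755, so r = 0.091269 = 9.127%.

9.127%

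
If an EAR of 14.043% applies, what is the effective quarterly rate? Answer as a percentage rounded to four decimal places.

3.3397%

The per-quarter rate i satisfies (1 + i)^4 = 1 + 0.14043.
i = 1.14043^(1/4) − 1 = 0.0333969 = 3.3397%.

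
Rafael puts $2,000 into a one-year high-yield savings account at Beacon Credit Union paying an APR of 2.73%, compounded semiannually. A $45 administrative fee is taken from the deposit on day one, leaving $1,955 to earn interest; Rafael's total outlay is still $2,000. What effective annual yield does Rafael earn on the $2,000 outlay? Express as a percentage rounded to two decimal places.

Value after one year: 1,955 × (1 + 0.0273/2)^2 = 1,955 × 1.027486 = $2,008.74.
Effective yield on the $2,000 outlay: 2,008.74 / 2,000 − 1 = 0.004368 = 0.44%.

0.44%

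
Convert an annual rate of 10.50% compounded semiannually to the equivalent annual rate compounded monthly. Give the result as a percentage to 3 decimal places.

10.277%

EAR = (1 + 0.1050/2)^2 − 1 = 0.107756.
Solve (1 + r/12)^12 = 1.107756: r/12 = 1.107756^(1/12) − 1 = 0.008565, so r = 0.102774 = 10.277%.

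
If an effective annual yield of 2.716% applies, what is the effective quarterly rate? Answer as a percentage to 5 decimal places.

The per-quarter rate i satisfies (1 + i)^4 = 1 + 0.02716.
i = 1.02716^(1/4) − 1 = 0.0067219 = 0.67219%.

0.67219%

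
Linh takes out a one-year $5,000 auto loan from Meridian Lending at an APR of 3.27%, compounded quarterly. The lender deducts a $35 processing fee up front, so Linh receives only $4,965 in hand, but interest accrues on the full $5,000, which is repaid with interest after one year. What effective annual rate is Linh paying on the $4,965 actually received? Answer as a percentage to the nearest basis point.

4.04%

Amount owed after one year: 5,000 × (1 + 0.0327/4)^4 = 5,000 × 1.033103 = $5,165.52.
Effective rate on net proceeds: 5,165.52 / 4,965 − 1 = 0.040386 = 4.04%.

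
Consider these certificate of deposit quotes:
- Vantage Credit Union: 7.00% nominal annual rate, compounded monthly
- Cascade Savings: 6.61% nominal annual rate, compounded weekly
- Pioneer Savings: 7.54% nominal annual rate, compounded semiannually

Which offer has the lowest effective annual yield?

Vantage Credit Union: (1 + 0.0700/12)^12 − 1 = 7.229%
Cascade Savings: (1 + 0.0661/52)^52 − 1 = 6.829%
Pioneer Savings: (1 + 0.0754/2)^2 − 1 = 7.682%
The lowest effective annual rate is Cascade Savings at 6.829%.

Cascade Savings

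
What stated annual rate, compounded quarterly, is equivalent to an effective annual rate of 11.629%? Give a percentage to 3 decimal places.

11.154%

(1 + r/4)^4 − 1 = 0.11629, so 1 + r/4 = 1.11629^(1/4).
r/4 = 0.027884, so r = 0.111537 = 11.154%.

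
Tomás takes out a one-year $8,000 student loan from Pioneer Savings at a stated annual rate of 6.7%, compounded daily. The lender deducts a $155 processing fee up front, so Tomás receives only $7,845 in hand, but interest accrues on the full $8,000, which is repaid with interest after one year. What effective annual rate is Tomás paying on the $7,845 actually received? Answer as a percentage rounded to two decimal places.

9.04%

Amount owed after one year: 8,000 × (1 + 0.067/365)^365 = 8,000 × 1.069289 = $8,554.31.
Effective rate on net proceeds: 8,554.31 / 7,845 − 1 = 0.090416 = 9.04%.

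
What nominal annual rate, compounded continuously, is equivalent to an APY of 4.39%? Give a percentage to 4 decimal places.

4.2964%

Continuous: nominal r satisfies e^r − 1 = 0.0439.
r = ln(1 + 0.0439) = ln(1.0439) = 0.042964 = 4.2964%.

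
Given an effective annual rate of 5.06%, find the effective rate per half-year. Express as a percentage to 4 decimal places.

2.4988%

The per-half-year rate i satisfies (1 + i)^2 = 1 + 0.0506.
i = 1.0506^(1/2) − 1 = 0.0249878 = 2.4988%.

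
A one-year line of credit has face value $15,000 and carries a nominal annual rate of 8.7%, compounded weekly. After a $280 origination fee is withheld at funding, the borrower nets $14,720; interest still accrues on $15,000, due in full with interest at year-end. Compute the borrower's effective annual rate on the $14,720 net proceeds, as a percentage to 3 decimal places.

Amount owed after one year: 15,000 × (1 + 0.087/52)^52 = 15,000 × 1.090817 = $16,362.26.
Effective rate on net proceeds: 16,362.26 / 14,720 − 1 = 0.111567 = 11.157%.

11.157%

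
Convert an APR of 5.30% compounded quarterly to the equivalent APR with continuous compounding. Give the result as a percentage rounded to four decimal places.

EAR = (1 + 0.0530/4)^4 − 1 = 0.054063.
Equivalent continuous rate: r = ln(1 + 0.054063) = 0.052652 = 5.2652%.

5.2652%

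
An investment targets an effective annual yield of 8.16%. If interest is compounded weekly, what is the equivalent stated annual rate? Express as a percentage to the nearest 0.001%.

7.850%

(1 + r/52)^52 − 1 = 0.0816, so 1 + r/52 = 1.0816^(1/52).
r/52 = 0.001510, so r = 0.078501 = 7.850%.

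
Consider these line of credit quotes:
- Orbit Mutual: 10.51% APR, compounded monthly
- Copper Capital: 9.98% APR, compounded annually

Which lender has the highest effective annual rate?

Orbit Mutual: (1 + 0.1051/12)^12 − 1 = 11.031%
Copper Capital: compounded annually, EAR = 9.980%
The highest effective annual rate is Orbit Mutual at 11.031%.

Orbit Mutual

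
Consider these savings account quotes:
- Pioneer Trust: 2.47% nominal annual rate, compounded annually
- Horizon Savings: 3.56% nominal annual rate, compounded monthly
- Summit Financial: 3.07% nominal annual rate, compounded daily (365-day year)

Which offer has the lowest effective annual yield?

Pioneer Trust: compounded annually, EAR = 2.470%
Horizon Savings: (1 + 0.0356/12)^12 − 1 = 3.619%
Summit Financial: (1 + 0.0307/365)^365 − 1 = 3.117%
The lowest effective annual rate is Pioneer Trust at 2.470%.

Pioneer Trust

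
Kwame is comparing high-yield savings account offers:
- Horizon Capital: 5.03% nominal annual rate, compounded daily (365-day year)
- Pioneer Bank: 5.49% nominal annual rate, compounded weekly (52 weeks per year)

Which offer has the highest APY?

Pioneer Bank

Horizon Capital: (1 + 0.0503/365)^365 − 1 = 5.158%
Pioneer Bank: (1 + 0.0549/52)^52 − 1 = 5.640%
The highest effective annual rate is Pioneer Bank at 5.640%.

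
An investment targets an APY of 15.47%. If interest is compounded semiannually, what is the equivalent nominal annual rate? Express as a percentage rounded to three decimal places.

(1 + r/2)^2 − 1 = 0.1547, so 1 + r/2 = 1.1547^(1/2).
r/2 = 0.074570, so r = 0.149139 = 14.914%.

14.914%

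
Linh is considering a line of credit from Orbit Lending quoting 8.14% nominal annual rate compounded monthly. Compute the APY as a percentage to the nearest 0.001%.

8.451%

EAR = (1 + 0.0814/12)^12 − 1.
= (1 + 0.006783)^12 − 1 = 1.084507 − 1 = 8.451%.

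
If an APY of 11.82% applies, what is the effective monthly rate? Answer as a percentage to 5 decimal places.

The per-month rate i satisfies (1 + i)^12 = 1 + 0.1182.
i = 1.1182^(1/12) − 1 = 0.0093535 = 0.93535%.

0.93535%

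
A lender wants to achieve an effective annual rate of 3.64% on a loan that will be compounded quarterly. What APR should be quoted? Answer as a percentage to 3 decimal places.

3.591%

(1 + r/4)^4 − 1 = 0.0364, so 1 + r/4 = 1.0364^(1/4).
r/4 = 0.008978, so r = 0.035913 = 3.591%.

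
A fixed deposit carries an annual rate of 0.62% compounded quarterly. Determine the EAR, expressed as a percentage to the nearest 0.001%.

0.621%

EAR = (1 + 0.0062/4)^4 − 1.
= 1.006214 − 1 = 0.621%.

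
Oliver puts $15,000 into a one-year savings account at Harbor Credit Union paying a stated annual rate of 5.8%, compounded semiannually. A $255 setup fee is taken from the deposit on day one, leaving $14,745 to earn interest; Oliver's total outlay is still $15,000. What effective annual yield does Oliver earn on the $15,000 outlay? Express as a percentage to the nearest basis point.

4.08%

Value after one year: 14,745 × (1 + 0.058/2)^2 = 14,745 × 1.058841 = $15,612.61.
Effective yield on the $15,000 outlay: 15,612.61 / 15,000 − 1 = 0.040841 = 4.08%.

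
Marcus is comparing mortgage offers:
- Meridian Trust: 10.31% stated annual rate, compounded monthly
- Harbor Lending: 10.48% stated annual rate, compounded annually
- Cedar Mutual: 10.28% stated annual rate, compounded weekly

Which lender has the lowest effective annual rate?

Meridian Trust: (1 + 0.1031/12)^12 − 1 = 10.811%
Harbor Lending: compounded annually, EAR = 10.480%
Cedar Mutual: (1 + 0.1028/52)^52 − 1 = 10.816%
The lowest effective annual rate is Harbor Lending at 10.480%.

Harbor Lending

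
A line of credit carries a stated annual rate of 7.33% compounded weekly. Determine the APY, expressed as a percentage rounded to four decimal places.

EAR = (1 + 0.0733/52)^52 − 1.
= (1 + 0.001410)^52 − 1 = 1.075998 − 1 = 7.5998%.

7.5998%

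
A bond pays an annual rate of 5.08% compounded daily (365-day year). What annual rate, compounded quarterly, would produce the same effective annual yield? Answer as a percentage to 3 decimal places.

EAR = (1 + 0.0508/365)^365 − 1 = 0.052109.
Solve (1 + r/4)^4 = 1.052109: r/4 = 1.052109^(1/4) − 1 = 0.012780, so r = 0.051120 = 5.112%.

5.112%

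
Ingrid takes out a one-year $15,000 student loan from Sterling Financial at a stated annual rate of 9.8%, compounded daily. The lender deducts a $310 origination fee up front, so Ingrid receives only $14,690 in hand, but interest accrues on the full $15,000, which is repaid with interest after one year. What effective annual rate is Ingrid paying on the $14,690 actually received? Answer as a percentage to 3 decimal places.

Amount owed after one year: 15,000 × (1 + 0.098/365)^365 = 15,000 × 1.102948 = $16,544.22.
Effective rate on net proceeds: 16,544.22 / 14,690 − 1 = 0.126224 = 12.622%.

12.622%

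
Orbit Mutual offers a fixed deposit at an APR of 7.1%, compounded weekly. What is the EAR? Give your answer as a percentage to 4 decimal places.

7.3529%

EAR = (1 + 0.071/52)^52 − 1.
= 1.073529 − 1 = 7.3529%.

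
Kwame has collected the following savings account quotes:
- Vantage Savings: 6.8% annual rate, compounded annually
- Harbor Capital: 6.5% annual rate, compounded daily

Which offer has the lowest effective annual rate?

Vantage Savings: compounded annually, EAR = 6.800%
Harbor Capital: (1 + 0.065/365)^365 − 1 = 6.715%
The lowest effective annual rate is Harbor Capital at 6.715%.

Harbor Capital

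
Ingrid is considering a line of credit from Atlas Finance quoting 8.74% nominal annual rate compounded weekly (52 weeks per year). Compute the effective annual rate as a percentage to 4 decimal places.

EAR = (1 + 0.0874/52)^52 − 1.
= (1 + 0.001681)^52 − 1 = 1.091253 − 1 = 9.1253%.

9.1253%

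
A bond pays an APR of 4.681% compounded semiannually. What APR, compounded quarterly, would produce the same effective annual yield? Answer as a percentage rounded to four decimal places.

4.6539%

EAR = (1 + 0.04681/2)^2 − 1 = 0.047358.
Solve (1 + r/4)^4 = 1.047358: r/4 = 1.047358^(1/4) − 1 = 0.011635, so r = 0.046539 = 4.6539%.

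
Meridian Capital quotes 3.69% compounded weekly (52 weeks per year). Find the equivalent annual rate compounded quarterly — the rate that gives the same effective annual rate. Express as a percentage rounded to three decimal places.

EAR = (1 + 0.0369/52)^52 − 1 = 0.037576.
Solve (1 + r/4)^4 = 1.037576: r/4 = 1.037576^(1/4) − 1 = 0.009264, so r = 0.037058 = 3.706%.

3.706%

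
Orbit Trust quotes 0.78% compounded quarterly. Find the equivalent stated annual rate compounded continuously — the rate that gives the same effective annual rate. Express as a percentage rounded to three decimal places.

EAR = (1 + 0.0078/4)^4 − 1 = 0.007823.
Equivalent continuous rate: r = ln(1 + 0.007823) = 0.007792 = 0.779%.

0.779%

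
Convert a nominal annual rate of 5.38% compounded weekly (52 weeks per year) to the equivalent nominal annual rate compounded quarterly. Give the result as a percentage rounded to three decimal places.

EAR = (1 + 0.0538/52)^52 − 1 = 0.055244.
Solve (1 + r/4)^4 = 1.055244: r/4 = 1.055244^(1/4) − 1 = 0.013534, so r = 0.054135 = 5.414%.

5.414%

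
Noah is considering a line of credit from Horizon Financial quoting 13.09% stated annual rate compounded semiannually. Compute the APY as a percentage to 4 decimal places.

EAR = (1 + 0.1309/2)^2 − 1.
= 1.135184 − 1 = 13.5184%.

13.5184%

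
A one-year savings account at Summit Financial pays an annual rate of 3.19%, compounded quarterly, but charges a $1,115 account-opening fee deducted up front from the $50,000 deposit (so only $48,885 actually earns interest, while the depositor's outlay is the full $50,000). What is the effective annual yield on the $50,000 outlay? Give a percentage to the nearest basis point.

Value after one year: 48,885 × (1 + 0.0319/4)^4 = 48,885 × 1.032284 = $50,463.19.
Effective yield on the $50,000 outlay: 50,463.19 / 50,000 − 1 = 0.009264 = 0.93%.

0.93%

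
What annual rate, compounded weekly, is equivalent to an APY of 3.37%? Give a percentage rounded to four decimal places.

3.3155%

(1 + r/52)^52 − 1 = 0.0337, so 1 + r/52 = 1.0337^(1/52).
r/52 = 0.000638, so r = 0.033155 = 3.3155%.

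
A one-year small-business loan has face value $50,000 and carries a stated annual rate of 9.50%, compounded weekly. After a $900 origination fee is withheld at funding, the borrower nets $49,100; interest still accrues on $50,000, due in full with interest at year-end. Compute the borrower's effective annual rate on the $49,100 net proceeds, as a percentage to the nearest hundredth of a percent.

Amount owed after one year: 50,000 × (1 + 0.0950/52)^52 = 50,000 × 1.099564 = $54,978.18.
Effective rate on net proceeds: 54,978.18 / 49,100 − 1 = 0.119718 = 11.97%.

11.97%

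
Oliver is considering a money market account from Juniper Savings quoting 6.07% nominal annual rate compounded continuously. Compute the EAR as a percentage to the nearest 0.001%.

With continuous compounding, EAR = e^0.0607 − 1.
e^0.0607 = 1.062580, so EAR = 0.062580 = 6.258%.

6.258%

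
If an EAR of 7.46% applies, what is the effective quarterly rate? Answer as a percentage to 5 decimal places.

1.81499%

The per-quarter rate i satisfies (1 + i)^4 = 1 + 0.0746.
i = 1.0746^(1/4) − 1 = 0.0181499 = 1.81499%.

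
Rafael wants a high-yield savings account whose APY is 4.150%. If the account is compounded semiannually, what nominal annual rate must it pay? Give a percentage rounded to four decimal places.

(1 + r/2)^2 − 1 = 0.04150, so 1 + r/2 = 1.04150^(1/2).
r/2 = 0.020539, so r = 0.041078 = 4.1078%.

4.1078%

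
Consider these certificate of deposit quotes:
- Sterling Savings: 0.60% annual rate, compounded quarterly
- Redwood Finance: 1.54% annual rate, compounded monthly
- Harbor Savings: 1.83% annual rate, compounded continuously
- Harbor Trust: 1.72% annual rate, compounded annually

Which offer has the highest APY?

Harbor Savings

Sterling Savings: (1 + 0.0060/4)^4 − 1 = 0.601%
Redwood Finance: (1 + 0.0154/12)^12 − 1 = 1.551%
Harbor Savings: e^0.0183 − 1 = 1.847%
Harbor Trust: compounded annually, EAR = 1.720%
The highest effective annual rate is Harbor Savings at 1.847%.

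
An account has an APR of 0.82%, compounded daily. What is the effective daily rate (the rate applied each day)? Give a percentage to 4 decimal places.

With a nominal annual rate compounded daily, the periodic rate is the nominal rate divided by 365.
i = 0.0082 / 365 = 0.0000225 = 0.0022%.

0.0022%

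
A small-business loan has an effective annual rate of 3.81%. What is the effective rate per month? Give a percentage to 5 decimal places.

0.31209%

The per-month rate i satisfies (1 + i)^12 = 1 + 0.0381.
i = 1.0381^(1/12) − 1 = 0.0031209 = 0.31209%.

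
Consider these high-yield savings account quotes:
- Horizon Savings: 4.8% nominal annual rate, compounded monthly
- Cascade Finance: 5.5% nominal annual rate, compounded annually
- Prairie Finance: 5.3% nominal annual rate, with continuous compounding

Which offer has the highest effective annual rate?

Horizon Savings: (1 + 0.048/12)^12 − 1 = 4.907%
Cascade Finance: compounded annually, EAR = 5.500%
Prairie Finance: e^0.053 − 1 = 5.443%
The highest effective annual rate is Cascade Finance at 5.500%.

Cascade Finance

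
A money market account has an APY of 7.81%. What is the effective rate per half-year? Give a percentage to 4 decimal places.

The per-half-year rate i satisfies (1 + i)^2 = 1 + 0.0781.
i = 1.0781^(1/2) − 1 = 0.0383159 = 3.8316%.

3.8316%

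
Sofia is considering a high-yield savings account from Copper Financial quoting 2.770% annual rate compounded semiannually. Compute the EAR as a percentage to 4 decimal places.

EAR = (1 + 0.02770/2)^2 − 1.
= (1 + 0.013850)^2 − 1 = 1.027892 − 1 = 2.7892%.

2.7892%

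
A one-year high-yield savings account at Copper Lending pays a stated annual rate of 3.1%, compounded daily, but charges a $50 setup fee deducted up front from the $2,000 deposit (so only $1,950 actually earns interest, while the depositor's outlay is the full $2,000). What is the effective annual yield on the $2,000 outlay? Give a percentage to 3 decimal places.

0.570%

Value after one year: 1,950 × (1 + 0.031/365)^365 = 1,950 × 1.031484 = $2,011.39.
Effective yield on the $2,000 outlay: 2,011.39 / 2,000 − 1 = 0.005697 = 0.570%.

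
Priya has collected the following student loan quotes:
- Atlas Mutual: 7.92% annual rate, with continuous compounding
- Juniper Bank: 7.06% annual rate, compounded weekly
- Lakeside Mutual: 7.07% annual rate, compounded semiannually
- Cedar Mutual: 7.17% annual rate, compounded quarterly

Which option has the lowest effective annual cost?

Lakeside Mutual

Atlas Mutual: e^0.0792 − 1 = 8.242%
Juniper Bank: (1 + 0.0706/52)^52 − 1 = 7.310%
Lakeside Mutual: (1 + 0.0707/2)^2 − 1 = 7.195%
Cedar Mutual: (1 + 0.0717/4)^4 − 1 = 7.365%
The lowest effective annual rate is Lakeside Mutual at 7.195%.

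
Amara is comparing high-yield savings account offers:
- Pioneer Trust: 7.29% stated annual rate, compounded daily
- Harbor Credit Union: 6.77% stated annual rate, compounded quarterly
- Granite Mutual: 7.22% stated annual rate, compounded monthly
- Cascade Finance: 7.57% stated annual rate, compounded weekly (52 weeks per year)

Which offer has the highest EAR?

Pioneer Trust: (1 + 0.0729/365)^365 − 1 = 7.562%
Harbor Credit Union: (1 + 0.0677/4)^4 − 1 = 6.944%
Granite Mutual: (1 + 0.0722/12)^12 − 1 = 7.464%
Cascade Finance: (1 + 0.0757/52)^52 − 1 = 7.858%
The highest effective annual rate is Cascade Finance at 7.858%.

Cascade Finance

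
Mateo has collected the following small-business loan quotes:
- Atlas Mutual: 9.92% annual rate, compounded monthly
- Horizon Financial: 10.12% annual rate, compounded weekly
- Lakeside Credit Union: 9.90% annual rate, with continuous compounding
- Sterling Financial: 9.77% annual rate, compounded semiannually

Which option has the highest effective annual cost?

Horizon Financial

Atlas Mutual: (1 + 0.0992/12)^12 − 1 = 10.384%
Horizon Financial: (1 + 0.1012/52)^52 − 1 = 10.639%
Lakeside Credit Union: e^0.0990 − 1 = 10.407%
Sterling Financial: (1 + 0.0977/2)^2 − 1 = 10.009%
The highest effective annual rate is Horizon Financial at 10.639%.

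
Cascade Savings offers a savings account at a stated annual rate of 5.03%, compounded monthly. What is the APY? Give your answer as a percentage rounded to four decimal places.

EAR = (1 + 0.0503/12)^12 − 1.
= (1 + 0.004192)^12 − 1 = 1.051476 − 1 = 5.1476%.

5.1476%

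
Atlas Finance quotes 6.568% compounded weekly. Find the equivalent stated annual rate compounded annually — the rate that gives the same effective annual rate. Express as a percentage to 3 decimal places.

EAR = (1 + 0.06568/52)^52 − 1 = 0.067841.
Compounded annually, the equivalent nominal rate is the EAR itself: 6.784%.

6.784%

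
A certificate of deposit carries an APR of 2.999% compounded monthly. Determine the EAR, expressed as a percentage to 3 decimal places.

EAR = (1 + 0.02999/12)^12 − 1.
= 1.030406 − 1 = 3.041%.

3.041%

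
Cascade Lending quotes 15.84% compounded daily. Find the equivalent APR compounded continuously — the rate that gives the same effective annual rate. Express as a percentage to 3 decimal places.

EAR = (1 + 0.1584/365)^365 − 1 = 0.171594.
Equivalent continuous rate: r = ln(1 + 0.171594) = 0.158366 = 15.837%.

15.837%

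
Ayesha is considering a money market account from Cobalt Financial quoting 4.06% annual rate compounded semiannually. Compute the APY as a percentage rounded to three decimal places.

4.101%

EAR = (1 + 0.0406/2)^2 − 1.
= (1 + 0.020300)^2 − 1 = 1.041012 − 1 = 4.101%.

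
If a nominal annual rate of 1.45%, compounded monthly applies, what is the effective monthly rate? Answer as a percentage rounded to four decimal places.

0.1208%

With a nominal annual rate compounded monthly, the periodic rate is the nominal rate divided by 12.
i = 0.0145 / 12 = 0.0012083 = 0.1208%.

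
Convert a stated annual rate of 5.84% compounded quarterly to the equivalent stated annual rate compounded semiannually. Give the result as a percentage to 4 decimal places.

EAR = (1 + 0.0584/4)^4 − 1 = 0.059691.
Solve (1 + r/2)^2 = 1.059691: r/2 = 1.059691^(1/2) − 1 = 0.029413, so r = 0.058826 = 5.8826%.

5.8826%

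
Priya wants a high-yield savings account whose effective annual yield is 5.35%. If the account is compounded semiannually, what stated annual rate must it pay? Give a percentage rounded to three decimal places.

5.280%

(1 + r/2)^2 − 1 = 0.0535, so 1 + r/2 = 1.0535^(1/2).
r/2 = 0.026401, so r = 0.052803 = 5.280%.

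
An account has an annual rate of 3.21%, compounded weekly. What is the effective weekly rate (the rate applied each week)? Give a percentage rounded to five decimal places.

0.06173%

With a nominal annual rate compounded weekly, the periodic rate is the nominal rate divided by 52.
i = 0.0321 / 52 = 0.0006173 = 0.06173%.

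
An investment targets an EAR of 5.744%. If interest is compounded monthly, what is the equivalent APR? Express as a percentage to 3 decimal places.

5.598%

(1 + r/12)^12 − 1 = 0.05744, so 1 + r/12 = 1.05744^(1/12).
r/12 = 0.004665, so r = 0.055981 = 5.598%.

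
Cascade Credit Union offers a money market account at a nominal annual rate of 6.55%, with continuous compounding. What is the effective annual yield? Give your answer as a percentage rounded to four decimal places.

With continuous compounding, EAR = e^0.0655 − 1.
e^0.0655 = 1.067693, so EAR = 0.067693 = 6.7693%.

6.7693%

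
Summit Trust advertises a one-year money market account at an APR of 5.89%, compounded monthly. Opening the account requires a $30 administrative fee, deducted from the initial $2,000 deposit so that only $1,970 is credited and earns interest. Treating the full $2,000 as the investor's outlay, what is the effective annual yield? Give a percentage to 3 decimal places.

Value after one year: 1,970 × (1 + 0.0589/12)^12 = 1,970 × 1.060516 = $2,089.22.
Effective yield on the $2,000 outlay: 2,089.22 / 2,000 − 1 = 0.044609 = 4.461%.

4.461%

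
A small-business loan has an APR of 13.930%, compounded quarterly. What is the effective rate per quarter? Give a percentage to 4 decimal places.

3.4825%

With a nominal annual rate compounded quarterly, the periodic rate is the nominal rate divided by 4.
i = 0.13930 / 4 = 0.0348250 = 3.4825%.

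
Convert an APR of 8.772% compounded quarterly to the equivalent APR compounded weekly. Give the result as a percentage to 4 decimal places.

EAR = (1 + 0.08772/4)^4 − 1 = 0.090648.
Solve (1 + r/52)^52 = 1.090648: r/52 = 1.090648^(1/52) − 1 = 0.001670, so r = 0.086844 = 8.6844%.

8.6844%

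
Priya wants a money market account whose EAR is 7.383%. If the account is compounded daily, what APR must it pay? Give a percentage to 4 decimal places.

(1 + r/365)^365 − 1 = 0.07383, so 1 + r/365 = 1.07383^(1/365).
r/365 = 0.000195, so r = 0.071239 = 7.1239%.

7.1239%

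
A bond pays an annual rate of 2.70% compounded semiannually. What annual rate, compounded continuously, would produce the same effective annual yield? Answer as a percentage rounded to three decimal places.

EAR = (1 + 0.0270/2)^2 − 1 = 0.027182.
Equivalent continuous rate: r = ln(1 + 0.027182) = 0.026819 = 2.682%.

2.682%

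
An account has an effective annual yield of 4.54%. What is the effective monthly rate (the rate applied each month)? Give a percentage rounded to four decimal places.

The per-month rate i satisfies (1 + i)^12 = 1 + 0.0454.
i = 1.0454^(1/12) − 1 = 0.0037068 = 0.3707%.

0.3707%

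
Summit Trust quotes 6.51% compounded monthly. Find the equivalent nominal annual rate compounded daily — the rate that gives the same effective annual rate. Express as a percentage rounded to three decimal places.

6.493%

EAR = (1 + 0.0651/12)^12 − 1 = 0.067078.
Solve (1 + r/365)^365 = 1.067078: r/365 = 1.067078^(1/365) − 1 = 0.000178, so r = 0.064930 = 6.493%.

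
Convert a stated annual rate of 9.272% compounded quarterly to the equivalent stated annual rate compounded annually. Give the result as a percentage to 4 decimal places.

EAR = (1 + 0.09272/4)^4 − 1 = 0.095994.
Compounded annually, the equivalent nominal rate is the EAR itself: 9.5994%.

9.5994%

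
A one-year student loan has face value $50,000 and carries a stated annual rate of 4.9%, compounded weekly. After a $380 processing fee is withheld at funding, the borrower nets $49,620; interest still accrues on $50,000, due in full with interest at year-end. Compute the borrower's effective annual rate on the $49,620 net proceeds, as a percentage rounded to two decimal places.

5.82%

Amount owed after one year: 50,000 × (1 + 0.049/52)^52 = 50,000 × 1.050196 = $52,509.81.
Effective rate on net proceeds: 52,509.81 / 49,620 − 1 = 0.058239 = 5.82%.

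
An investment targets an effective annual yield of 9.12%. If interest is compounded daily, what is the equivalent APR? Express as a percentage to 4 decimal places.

8.7288%

(1 + r/365)^365 − 1 = 0.0912, so 1 + r/365 = 1.0912^(1/365).
r/365 = 0.000239, so r = 0.087288 = 8.7288%.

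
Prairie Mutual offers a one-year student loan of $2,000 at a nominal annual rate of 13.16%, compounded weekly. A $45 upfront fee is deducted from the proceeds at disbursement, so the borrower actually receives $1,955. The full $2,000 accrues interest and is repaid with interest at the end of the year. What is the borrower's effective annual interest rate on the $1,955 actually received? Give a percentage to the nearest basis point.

16.67%

Amount owed after one year: 2,000 × (1 + 0.1316/52)^52 = 2,000 × 1.140462 = $2,280.92.
Effective rate on net proceeds: 2,280.92 / 1,955 − 1 = 0.166713 = 16.67%.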